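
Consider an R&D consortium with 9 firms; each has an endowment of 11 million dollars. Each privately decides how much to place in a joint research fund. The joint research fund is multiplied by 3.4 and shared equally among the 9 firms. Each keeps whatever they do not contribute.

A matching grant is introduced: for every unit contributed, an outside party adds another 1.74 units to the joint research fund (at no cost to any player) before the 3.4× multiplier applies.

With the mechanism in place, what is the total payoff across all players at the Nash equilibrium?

Under the mechanism each unit contributed yields 3.4 × 2.74 / 9 = 1.0351 back to its contributor per unit of net cost, which exceeds 1, making full contribution the dominant choice for everyone.
At the Nash equilibrium everyone contributes 11. Group total payoff = 3.4 × 2.74 × 99 = 922.28.

922.28 million dollars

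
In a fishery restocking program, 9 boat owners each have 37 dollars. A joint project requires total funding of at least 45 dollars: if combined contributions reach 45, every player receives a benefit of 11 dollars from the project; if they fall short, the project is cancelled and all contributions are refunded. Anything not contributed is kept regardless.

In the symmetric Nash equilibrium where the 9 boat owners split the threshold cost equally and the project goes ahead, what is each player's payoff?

43 dollars

Equal share of the threshold: 45/9 = 5.
At this profile no one gains by cutting their contribution: any cut drops the total below 45, the project is cancelled, contributions are refunded, and the deviator ends with 37, which is less than 37 − 5 + 11 = 43. Contributing more than 5 just wastes the excess. So contributing exactly 5 is a best response.
Each player's payoff: 37 − 5 + 11 = 43.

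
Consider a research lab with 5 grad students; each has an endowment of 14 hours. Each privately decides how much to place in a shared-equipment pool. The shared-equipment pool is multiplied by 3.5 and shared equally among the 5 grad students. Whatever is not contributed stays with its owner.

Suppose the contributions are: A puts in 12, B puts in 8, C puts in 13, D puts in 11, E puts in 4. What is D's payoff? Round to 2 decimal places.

36.60 hours

Total contributed: 12 + 8 + 13 + 11 + 4 = 48.
Each receives 3.5 × 48 / 5 = 33.60 from the shared-equipment pool.
D keeps 14 − 11 = 3, so D's payoff is 3 + 33.60 = 36.60.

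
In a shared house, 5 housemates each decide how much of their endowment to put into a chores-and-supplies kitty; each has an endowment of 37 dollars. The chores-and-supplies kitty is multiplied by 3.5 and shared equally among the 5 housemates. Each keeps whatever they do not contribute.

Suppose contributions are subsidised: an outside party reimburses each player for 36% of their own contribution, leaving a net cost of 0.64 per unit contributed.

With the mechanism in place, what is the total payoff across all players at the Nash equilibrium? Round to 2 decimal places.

Under the mechanism each unit contributed yields (3.5/5) / 0.64 = 1.0938 back to its contributor per unit of net cost, which exceeds 1, making full contribution the dominant choice for everyone.
So the Nash equilibrium is full contribution by all 5; the group earns 5 × (37 × 0.36 + 3.5 × 37) = 714.10.

714.10 dollars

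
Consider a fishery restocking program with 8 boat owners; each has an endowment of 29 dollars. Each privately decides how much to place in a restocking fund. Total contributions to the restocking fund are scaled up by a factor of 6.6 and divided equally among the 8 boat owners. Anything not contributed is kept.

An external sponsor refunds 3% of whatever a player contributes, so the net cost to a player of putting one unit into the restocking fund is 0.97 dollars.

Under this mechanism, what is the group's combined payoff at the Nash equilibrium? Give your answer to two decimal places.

232.00 dollars

With the mechanism, a contributed unit returns (6.6/8) / 0.97 = 0.8505 per unit of net cost — still below 1 — so contributing 0 remains dominant for every player.
At the Nash equilibrium no one contributes; group total payoff = 8 × 29 = 232.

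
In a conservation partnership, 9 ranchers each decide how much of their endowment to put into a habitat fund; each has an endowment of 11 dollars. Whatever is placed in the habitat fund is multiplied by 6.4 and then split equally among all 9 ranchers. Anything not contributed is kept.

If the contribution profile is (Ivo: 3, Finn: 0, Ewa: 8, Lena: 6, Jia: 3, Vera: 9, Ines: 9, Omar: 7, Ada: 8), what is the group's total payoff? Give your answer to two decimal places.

385.20 dollars

Total contributed: 3 + 0 + 8 + 6 + 3 + 9 + 9 + 7 + 8 = 53; total kept: 9 × 11 − 53 = 46.
The habitat fund pays out 6.4 × 53 = 339.20 in aggregate.
Group total = 46 + 339.20 = 385.20.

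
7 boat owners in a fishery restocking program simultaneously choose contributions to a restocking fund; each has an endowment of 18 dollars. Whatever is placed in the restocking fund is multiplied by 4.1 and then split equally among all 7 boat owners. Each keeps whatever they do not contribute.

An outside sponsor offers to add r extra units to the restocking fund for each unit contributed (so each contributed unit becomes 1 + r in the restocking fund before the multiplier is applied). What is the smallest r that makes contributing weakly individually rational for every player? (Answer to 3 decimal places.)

With matching at rate r, one contributed unit becomes (1 + r) in the restocking fund and returns 4.1 × (1 + r) / 7 to the contributor.
Setting this equal to 1: 1 + r = 7/4.1 = 1.7073.
So the minimum matching rate is r = 1.7073 − 1 = 0.707.

0.707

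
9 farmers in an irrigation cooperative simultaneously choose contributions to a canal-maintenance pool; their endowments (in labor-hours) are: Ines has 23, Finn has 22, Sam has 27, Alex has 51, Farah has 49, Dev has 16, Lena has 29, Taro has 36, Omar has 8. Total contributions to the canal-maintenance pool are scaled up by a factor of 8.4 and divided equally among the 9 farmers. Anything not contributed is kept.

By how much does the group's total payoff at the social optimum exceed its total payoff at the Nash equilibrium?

The private return per contributed unit is 8.4/9 = 0.9333 < 1 for every player regardless of endowment, so the Nash equilibrium is zero contribution and the group total is Σ E_j = 23 + 22 + 27 + 51 + 49 + 16 + 29 + 36 + 8 = 261.
Each contributed unit returns 8.400 to the group, so the social optimum is full contribution by everyone: group total = 8.400 × 261 = 2192.40.
Efficiency loss = (8.400 − 1) × 261 = 1931.40.

1931.40 labor-hours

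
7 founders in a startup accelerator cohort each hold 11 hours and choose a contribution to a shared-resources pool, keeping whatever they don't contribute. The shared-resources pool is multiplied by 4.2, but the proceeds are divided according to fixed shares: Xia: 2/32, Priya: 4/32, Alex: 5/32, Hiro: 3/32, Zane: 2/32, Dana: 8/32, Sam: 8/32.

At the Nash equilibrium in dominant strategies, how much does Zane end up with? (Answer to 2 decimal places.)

Each unit j contributes comes back to j as 4.2 × (j's share), so j prefers to contribute only if that share exceeds 1/4.2 = 0.2381; otherwise keeping the unit dominates.
Dana and Sam clear that bar, contributing 11 each; the remaining 5 contribute 0. Total contributed: 22.
Zane keeps 11 and receives 4.2 × 22 × 2/32 = 5.78 from the shared-resources pool, for a payoff of 16.78.

16.78 hours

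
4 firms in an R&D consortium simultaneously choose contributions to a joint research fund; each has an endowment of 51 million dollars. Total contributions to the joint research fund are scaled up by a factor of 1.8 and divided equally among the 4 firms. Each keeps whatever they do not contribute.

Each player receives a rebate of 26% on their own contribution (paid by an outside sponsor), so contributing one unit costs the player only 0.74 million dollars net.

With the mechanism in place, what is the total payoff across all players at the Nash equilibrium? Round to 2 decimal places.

204.00 million dollars

Even with the mechanism, each unit contributed returns only (1.8/4) / 0.74 = 0.6081 per unit of net cost, so contributing nothing is still dominant.
At the Nash equilibrium no one contributes; group total payoff = 4 × 51 = 204.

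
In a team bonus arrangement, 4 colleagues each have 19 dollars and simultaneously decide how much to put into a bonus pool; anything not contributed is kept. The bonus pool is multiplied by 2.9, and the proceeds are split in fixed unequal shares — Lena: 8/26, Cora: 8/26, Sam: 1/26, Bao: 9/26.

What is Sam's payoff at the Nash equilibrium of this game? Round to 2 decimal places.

A player with share s gets back 2.9·s per unit contributed, so full contribution is dominant for anyone with s > 1/2.9 = 0.3448 and zero contribution is dominant for anyone below.
The only share above 0.3448 is Bao's 9/26, contributing 19; the remaining 3 contribute 0. Total contributed: 19.
Sam keeps 19 and receives 2.9 × 19 × 1/26 = 2.12 from the bonus pool, for a payoff of 21.12.

21.12 dollars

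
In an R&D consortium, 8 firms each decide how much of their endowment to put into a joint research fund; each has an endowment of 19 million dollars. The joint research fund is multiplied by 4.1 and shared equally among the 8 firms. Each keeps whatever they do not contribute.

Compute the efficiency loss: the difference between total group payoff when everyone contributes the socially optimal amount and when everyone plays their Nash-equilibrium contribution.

Each contributed unit returns 4.1/8 = 0.5125 to its contributor — below 1 — so contributing 0 is dominant for every player. At the Nash equilibrium everyone keeps their 19, and the group total is 8 × 19 = 152.
Each contributed unit returns 4.100 to the group as a whole (0.5125 to each of 8 players), which exceeds 1, so the social optimum is full contribution: group total = 4.100 × 152 = 623.20.
Efficiency loss = 623.20 − 152 = 471.20.

471.20 million dollars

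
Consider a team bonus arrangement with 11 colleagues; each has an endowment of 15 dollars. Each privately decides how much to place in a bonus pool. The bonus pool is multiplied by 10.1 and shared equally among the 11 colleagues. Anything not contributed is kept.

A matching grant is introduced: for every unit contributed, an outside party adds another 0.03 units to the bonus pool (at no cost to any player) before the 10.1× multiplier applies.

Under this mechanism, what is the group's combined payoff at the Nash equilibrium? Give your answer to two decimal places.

The effective private return is 10.1 × 1.03 / 11 = 0.9457, which is still under 1, so the mechanism doesn't change anyone's dominant strategy: zero contribution.
At the Nash equilibrium no one contributes; group total payoff = 11 × 15 = 165.

165.00 dollars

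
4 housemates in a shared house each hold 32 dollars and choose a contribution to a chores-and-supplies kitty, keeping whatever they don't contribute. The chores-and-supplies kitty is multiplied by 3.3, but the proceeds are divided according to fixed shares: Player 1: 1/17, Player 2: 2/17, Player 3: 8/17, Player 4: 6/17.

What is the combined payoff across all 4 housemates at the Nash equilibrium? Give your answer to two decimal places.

275.20 dollars

Each unit j contributes comes back to j as 3.3 × (j's share), so j prefers to contribute only if that share exceeds 1/3.3 = 0.3030; otherwise keeping the unit dominates.
The shares above 0.3030 belong to Player 3 and Player 4, contributing 32 each; the remaining 2 contribute 0. Total contributed: 64.
The chores-and-supplies kitty pays out 3.3 × 64 = 211.20 in total (split across the unequal shares, but the aggregate is all that matters for the group sum).
The 2 free-riders keep 32 each, adding 64. Group total = 64 + 211.20 = 275.20.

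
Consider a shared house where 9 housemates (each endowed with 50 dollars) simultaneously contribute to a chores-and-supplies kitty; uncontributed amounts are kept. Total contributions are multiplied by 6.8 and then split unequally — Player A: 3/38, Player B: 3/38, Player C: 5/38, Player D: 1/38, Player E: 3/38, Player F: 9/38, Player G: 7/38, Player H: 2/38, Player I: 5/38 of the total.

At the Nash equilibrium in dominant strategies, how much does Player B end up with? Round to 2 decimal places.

103.68 dollars

A player with share s gets back 6.8·s per unit contributed, so full contribution is dominant for anyone with s > 1/6.8 = 0.1471 and zero contribution is dominant for anyone below.
Player F and Player G are above the threshold, contributing 50 each; the remaining 7 contribute 0. Total contributed: 100.
Player B keeps 50 and receives 6.8 × 100 × 3/38 = 53.68 from the chores-and-supplies kitty, for a payoff of 103.68.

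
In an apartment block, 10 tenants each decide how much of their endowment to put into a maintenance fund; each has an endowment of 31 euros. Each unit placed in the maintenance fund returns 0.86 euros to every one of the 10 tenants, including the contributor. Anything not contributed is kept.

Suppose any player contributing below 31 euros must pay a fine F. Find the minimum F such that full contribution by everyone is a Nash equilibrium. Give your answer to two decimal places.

Given the others contribute fully, the best deviation is to contribute 0 (any partial contribution still incurs the fine and gives up units whose private return 0.86 is below 1).
Deviating from 31 to 0 saves 31 euros but forfeits the deviator's share of the drop in the maintenance fund: 0.86 × 31 = 26.66.
So the deviation gain is 31 − 26.66 = 4.34, and the fine must be at least 4.34 euros to wipe it out.

4.34 euros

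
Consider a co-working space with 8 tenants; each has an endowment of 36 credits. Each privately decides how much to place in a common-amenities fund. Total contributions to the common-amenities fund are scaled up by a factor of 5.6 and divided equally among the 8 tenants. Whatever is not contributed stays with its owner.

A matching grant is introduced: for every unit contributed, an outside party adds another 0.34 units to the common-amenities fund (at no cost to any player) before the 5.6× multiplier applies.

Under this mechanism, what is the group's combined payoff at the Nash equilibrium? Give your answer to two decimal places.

288.00 credits

With the mechanism, a contributed unit returns 5.6 × 1.34 / 8 = 0.9380 per unit of net cost — still below 1 — so contributing 0 remains dominant for every player.
At the Nash equilibrium no one contributes; group total payoff = 8 × 36 = 288.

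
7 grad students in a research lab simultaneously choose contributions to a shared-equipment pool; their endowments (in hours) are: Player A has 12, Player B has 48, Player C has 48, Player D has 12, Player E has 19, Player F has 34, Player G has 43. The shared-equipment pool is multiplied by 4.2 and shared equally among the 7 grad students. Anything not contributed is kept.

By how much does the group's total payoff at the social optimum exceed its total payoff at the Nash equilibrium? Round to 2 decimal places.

691.20 hours

The private return per contributed unit is 4.2/7 = 0.6000 < 1 for every player regardless of endowment, so the Nash equilibrium is zero contribution and the group total is Σ E_j = 12 + 48 + 48 + 12 + 19 + 34 + 43 = 216.
Each contributed unit returns 4.200 to the group, so the social optimum is full contribution by everyone: group total = 4.200 × 216 = 907.20.
Efficiency loss = (4.200 − 1) × 216 = 691.20.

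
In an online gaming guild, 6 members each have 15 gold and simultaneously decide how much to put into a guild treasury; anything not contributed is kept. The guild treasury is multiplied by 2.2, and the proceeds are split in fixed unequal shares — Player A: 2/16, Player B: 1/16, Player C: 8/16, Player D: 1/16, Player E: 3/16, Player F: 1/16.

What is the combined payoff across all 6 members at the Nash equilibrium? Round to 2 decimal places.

108.00 gold

For player j, contributing a unit is worthwhile iff 2.2 × (j's share) ≥ 1, i.e. iff j's share is at least 0.4545.
Only Player C (8/16) clears that bar, contributing 15; the remaining 5 contribute 0. Total contributed: 15.
The guild treasury pays out 2.2 × 15 = 33.00 in total (split across the unequal shares, but the aggregate is all that matters for the group sum).
The 5 free-riders keep 15 each, adding 75. Group total = 75 + 33.00 = 108.00.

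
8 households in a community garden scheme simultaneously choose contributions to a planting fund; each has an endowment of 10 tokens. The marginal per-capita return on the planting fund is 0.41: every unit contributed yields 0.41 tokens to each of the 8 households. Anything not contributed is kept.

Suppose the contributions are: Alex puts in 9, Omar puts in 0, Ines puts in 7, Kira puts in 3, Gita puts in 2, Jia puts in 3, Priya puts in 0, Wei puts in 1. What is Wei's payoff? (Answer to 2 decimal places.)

Total contributed: 9 + 0 + 7 + 3 + 2 + 3 + 0 + 1 = 25.
Each receives 0.41 × 25 = 10.25 from the planting fund.
Wei keeps 10 − 1 = 9, so Wei's payoff is 9 + 10.25 = 19.25.

19.25 tokens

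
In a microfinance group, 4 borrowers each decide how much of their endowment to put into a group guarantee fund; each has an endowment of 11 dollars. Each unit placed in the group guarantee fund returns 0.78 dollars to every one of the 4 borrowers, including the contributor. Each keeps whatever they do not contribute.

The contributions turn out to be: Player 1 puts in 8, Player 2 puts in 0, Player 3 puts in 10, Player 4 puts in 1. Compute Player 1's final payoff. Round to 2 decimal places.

17.82 dollars

Total contributed: 8 + 0 + 10 + 1 = 19.
Each receives 0.78 × 19 = 14.82 from the group guarantee fund.
Player 1 keeps 11 − 8 = 3, so Player 1's payoff is 3 + 14.82 = 17.82.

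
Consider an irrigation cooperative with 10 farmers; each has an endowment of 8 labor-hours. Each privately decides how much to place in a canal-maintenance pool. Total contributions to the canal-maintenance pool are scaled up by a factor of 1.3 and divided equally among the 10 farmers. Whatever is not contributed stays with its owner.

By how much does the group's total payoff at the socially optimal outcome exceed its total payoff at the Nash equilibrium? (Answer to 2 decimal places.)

24.00 labor-hours

Each contributed unit returns 1.3/10 = 0.1300 to its contributor — below 1 — so contributing 0 is dominant for every player. At the Nash equilibrium everyone keeps their 8, and the group total is 10 × 8 = 80.
Each contributed unit returns 1.300 to the group as a whole (0.1300 to each of 10 players), which exceeds 1, so the social optimum is full contribution: group total = 1.300 × 80 = 104.00.
Efficiency loss = 104.00 − 80 = 24.00.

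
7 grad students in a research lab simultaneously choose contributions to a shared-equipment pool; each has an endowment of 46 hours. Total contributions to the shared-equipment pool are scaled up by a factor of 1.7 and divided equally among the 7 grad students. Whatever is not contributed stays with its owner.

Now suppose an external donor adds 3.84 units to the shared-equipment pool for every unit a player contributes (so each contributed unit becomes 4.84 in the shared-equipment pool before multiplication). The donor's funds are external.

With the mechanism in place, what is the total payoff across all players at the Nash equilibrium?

2649.42 hours

Under the mechanism each unit contributed yields 1.7 × 4.84 / 7 = 1.1754 back to its contributor per unit of net cost, which exceeds 1, making full contribution the dominant choice for everyone.
So the Nash equilibrium is full contribution by all 7; the group earns 1.7 × 4.84 × 322 = 2649.42.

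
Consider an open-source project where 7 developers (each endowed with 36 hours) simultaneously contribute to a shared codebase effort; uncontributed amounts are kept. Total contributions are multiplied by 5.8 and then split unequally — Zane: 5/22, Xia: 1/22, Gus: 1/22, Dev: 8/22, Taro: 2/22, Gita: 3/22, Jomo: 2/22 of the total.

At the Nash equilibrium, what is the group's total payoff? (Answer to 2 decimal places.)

597.60 hours

For player j, contributing a unit is worthwhile iff 5.8 × (j's share) ≥ 1, i.e. iff j's share is at least 0.1724.
Zane and Dev clear that bar, contributing 36 each; the remaining 5 contribute 0. Total contributed: 72.
The shared codebase effort pays out 5.8 × 72 = 417.60 in total (split across the unequal shares, but the aggregate is all that matters for the group sum).
The 5 free-riders keep 36 each, adding 180. Group total = 180 + 417.60 = 597.60.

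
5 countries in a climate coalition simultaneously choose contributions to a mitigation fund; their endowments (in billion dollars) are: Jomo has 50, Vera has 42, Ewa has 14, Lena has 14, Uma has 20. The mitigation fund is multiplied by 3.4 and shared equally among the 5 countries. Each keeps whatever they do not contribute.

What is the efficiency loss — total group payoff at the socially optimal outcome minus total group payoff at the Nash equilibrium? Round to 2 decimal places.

336.00 billion dollars

The private return per contributed unit is 3.4/5 = 0.6800 < 1 for every player regardless of endowment, so the Nash equilibrium is zero contribution and the group total is Σ E_j = 50 + 42 + 14 + 14 + 20 = 140.
Each contributed unit returns 3.400 to the group, so the social optimum is full contribution by everyone: group total = 3.400 × 140 = 476.00.
Efficiency loss = (3.400 − 1) × 140 = 336.00.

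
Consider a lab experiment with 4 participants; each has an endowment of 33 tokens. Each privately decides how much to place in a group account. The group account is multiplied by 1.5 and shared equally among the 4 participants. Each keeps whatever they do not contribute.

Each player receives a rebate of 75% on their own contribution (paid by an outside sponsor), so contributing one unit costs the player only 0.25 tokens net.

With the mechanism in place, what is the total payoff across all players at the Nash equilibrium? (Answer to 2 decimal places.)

297.00 tokens

With the mechanism, a contributed unit returns (1.5/4) / 0.25 = 1.5000 per unit of net cost to the contributor — now above 1 — so contributing fully is weakly dominant for every player.
So the Nash equilibrium is full contribution by all 4; the group earns 4 × (33 × 0.75 + 1.5 × 33) = 297.00.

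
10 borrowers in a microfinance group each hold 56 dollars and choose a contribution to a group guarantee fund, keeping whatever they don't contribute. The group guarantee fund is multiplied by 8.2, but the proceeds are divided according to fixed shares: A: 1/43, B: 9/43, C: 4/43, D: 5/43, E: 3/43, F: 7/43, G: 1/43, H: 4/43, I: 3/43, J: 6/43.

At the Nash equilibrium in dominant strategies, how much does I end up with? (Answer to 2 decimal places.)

Player j's private return per contributed unit is 8.2 × (j's share). Contributing is weakly dominant for j when that share is at least 1/8.2 = 0.1220, and contributing 0 is dominant otherwise.
B, F and J clear that bar, contributing 56 each; the remaining 7 contribute 0. Total contributed: 168.
I keeps 56 and receives 8.2 × 168 × 3/43 = 96.11 from the group guarantee fund, for a payoff of 152.11.

152.11 dollars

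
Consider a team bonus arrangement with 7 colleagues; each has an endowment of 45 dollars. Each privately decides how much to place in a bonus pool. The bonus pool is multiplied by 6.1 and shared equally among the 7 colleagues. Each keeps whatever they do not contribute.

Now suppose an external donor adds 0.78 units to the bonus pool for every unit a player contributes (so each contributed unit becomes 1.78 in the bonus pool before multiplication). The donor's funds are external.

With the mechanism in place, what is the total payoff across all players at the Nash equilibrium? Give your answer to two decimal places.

Under the mechanism each unit contributed yields 6.1 × 1.78 / 7 = 1.5511 back to its contributor per unit of net cost, which exceeds 1, making full contribution the dominant choice for everyone.
So the Nash equilibrium is full contribution by all 7; the group earns 6.1 × 1.78 × 315 = 3420.27.

3420.27 dollars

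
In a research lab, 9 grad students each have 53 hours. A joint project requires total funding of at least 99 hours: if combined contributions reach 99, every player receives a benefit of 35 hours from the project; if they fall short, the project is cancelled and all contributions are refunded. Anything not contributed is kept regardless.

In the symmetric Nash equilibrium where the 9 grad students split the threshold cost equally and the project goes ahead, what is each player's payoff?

77 hours

Equal share of the threshold: 99/9 = 11.
At this profile no one gains by cutting their contribution: any cut drops the total below 99, the project is cancelled, contributions are refunded, and the deviator ends with 53, which is less than 53 − 11 + 35 = 77. Contributing more than 11 just wastes the excess. So contributing exactly 11 is a best response.
Each player's payoff: 53 − 11 + 35 = 77.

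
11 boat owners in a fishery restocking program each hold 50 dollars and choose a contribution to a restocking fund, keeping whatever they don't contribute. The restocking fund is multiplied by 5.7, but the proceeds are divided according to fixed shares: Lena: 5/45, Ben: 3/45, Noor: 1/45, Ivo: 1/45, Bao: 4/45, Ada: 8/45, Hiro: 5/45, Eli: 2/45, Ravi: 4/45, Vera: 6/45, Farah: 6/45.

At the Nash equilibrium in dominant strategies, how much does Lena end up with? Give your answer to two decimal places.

81.67 dollars

Player j's private return per contributed unit is 5.7 × (j's share). Contributing is weakly dominant for j when that share is at least 1/5.7 = 0.1754, and contributing 0 is dominant otherwise.
The only share above 0.1754 is Ada's 8/45, contributing 50; the remaining 10 contribute 0. Total contributed: 50.
Lena keeps 50 and receives 5.7 × 50 × 5/45 = 31.67 from the restocking fund, for a payoff of 81.67.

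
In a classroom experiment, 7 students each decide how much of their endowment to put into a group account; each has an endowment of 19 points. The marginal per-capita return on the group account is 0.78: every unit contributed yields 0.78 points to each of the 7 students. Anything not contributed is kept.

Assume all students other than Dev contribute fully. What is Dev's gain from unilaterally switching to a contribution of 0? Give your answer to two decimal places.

4.18 points

Switching from a contribution of 19 to 0 lets Dev keep an extra 19 points, but lowers the group account by 19, which costs Dev their own share of that drop: 0.78 × 19 = 14.82.
Net gain = 19 − 14.82 = 4.18. The private return per contributed unit (0.78) is below 1, so free-riding is indeed the best response regardless of what the others do.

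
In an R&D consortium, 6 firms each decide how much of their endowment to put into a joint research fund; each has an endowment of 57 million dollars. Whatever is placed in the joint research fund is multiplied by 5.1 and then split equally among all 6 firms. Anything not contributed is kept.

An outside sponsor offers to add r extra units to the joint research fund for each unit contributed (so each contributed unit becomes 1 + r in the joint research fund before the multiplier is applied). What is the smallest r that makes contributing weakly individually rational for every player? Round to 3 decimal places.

0.176

With matching at rate r, one contributed unit becomes (1 + r) in the joint research fund and returns 5.1 × (1 + r) / 6 to the contributor.
Setting this equal to 1: 1 + r = 6/5.1 = 1.1765.
So the minimum matching rate is r = 1.1765 − 1 = 0.176.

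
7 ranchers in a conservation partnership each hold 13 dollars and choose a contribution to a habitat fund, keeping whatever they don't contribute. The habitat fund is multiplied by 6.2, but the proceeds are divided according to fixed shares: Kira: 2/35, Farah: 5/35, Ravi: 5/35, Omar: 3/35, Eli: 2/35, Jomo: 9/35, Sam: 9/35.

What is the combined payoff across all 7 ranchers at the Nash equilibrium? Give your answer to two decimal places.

226.20 dollars

For player j, contributing a unit is worthwhile iff 6.2 × (j's share) ≥ 1, i.e. iff j's share is at least 0.1613.
Jomo and Sam are above the threshold, contributing 13 each; the remaining 5 contribute 0. Total contributed: 26.
The habitat fund pays out 6.2 × 26 = 161.20 in total (split across the unequal shares, but the aggregate is all that matters for the group sum).
The 5 free-riders keep 13 each, adding 65. Group total = 65 + 161.20 = 226.20.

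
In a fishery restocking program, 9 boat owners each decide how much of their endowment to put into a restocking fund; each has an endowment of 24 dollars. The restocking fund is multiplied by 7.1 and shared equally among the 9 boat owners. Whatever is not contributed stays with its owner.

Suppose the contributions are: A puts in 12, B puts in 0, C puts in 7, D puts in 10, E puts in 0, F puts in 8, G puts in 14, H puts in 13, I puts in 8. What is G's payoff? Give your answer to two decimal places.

66.80 dollars

Total contributed: 12 + 0 + 7 + 10 + 0 + 8 + 14 + 13 + 8 = 72.
Each receives 7.1 × 72 / 9 = 56.80 from the restocking fund.
G keeps 24 − 14 = 10, so G's payoff is 10 + 56.80 = 66.80.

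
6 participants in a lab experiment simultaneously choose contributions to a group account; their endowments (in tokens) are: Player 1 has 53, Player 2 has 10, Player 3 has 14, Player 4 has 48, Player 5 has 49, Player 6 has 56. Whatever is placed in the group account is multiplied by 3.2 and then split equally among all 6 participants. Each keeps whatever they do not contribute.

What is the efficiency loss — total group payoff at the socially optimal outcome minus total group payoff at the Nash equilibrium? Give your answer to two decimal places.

506.00 tokens

The private return per contributed unit is 3.2/6 = 0.5333 < 1 for every player regardless of endowment, so the Nash equilibrium is zero contribution and the group total is Σ E_j = 53 + 10 + 14 + 48 + 49 + 56 = 230.
Each contributed unit returns 3.200 to the group, so the social optimum is full contribution by everyone: group total = 3.200 × 230 = 736.00.
Efficiency loss = (3.200 − 1) × 230 = 506.00.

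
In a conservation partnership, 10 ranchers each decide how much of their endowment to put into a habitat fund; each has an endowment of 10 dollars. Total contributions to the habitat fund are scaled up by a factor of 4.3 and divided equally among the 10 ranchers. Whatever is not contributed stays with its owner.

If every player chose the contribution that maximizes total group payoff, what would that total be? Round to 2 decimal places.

430.00 dollars

Each contributed unit returns 4.300 to the group as a whole (0.4300 to each of 10 players), which exceeds 1, so the social optimum is full contribution: group total = 4.300 × 100 = 430.00.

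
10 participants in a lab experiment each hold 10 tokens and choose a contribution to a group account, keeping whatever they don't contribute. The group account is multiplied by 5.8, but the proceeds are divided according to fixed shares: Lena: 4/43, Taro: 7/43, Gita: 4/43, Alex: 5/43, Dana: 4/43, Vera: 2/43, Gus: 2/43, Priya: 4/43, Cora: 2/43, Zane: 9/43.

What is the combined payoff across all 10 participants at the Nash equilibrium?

Player j's private return per contributed unit is 5.8 × (j's share). Contributing is weakly dominant for j when that share is at least 1/5.8 = 0.1724, and contributing 0 is dominant otherwise.
The only share above 0.1724 is Zane's 9/43, contributing 10; the remaining 9 contribute 0. Total contributed: 10.
The group account pays out 5.8 × 10 = 58.00 in total (split across the unequal shares, but the aggregate is all that matters for the group sum).
The 9 free-riders keep 10 each, adding 90. Group total = 90 + 58.00 = 148.00.

148.00 tokens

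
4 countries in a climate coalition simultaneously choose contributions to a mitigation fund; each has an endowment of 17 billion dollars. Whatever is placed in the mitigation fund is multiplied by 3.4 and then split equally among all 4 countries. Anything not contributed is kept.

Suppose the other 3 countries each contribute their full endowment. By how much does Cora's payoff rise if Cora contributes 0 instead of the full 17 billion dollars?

Switching from a contribution of 17 to 0 lets Cora keep an extra 17 billion dollars, but lowers the mitigation fund by 17, which costs Cora their own share of that drop: 3.4/4 × 17 = 14.45.
Net gain = 17 − 14.45 = 2.55. The private return per contributed unit (0.8500) is below 1, so free-riding is indeed the best response regardless of what the others do.

2.55 billion dollars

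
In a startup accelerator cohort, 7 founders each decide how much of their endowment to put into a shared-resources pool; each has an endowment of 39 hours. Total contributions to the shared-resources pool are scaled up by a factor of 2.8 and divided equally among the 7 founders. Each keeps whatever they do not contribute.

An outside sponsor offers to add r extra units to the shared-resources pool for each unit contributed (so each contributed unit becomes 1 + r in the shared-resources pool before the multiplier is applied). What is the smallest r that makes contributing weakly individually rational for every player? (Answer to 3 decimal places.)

With matching at rate r, one contributed unit becomes (1 + r) in the shared-resources pool and returns 2.8 × (1 + r) / 7 to the contributor.
Setting this equal to 1: 1 + r = 7/2.8 = 2.5000.
So the minimum matching rate is r = 2.5000 − 1 = 1.500.

1.500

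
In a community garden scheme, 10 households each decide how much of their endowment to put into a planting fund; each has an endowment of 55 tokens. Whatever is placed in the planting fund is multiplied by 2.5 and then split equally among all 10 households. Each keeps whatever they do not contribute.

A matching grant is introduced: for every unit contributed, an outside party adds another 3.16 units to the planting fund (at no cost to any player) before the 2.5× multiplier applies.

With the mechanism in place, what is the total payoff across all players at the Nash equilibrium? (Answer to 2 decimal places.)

Under the mechanism each unit contributed yields 2.5 × 4.16 / 10 = 1.0400 back to its contributor per unit of net cost, which exceeds 1, making full contribution the dominant choice for everyone.
So the Nash equilibrium is full contribution by all 10; the group earns 2.5 × 4.16 × 550 = 5720.00.

5720.00 tokens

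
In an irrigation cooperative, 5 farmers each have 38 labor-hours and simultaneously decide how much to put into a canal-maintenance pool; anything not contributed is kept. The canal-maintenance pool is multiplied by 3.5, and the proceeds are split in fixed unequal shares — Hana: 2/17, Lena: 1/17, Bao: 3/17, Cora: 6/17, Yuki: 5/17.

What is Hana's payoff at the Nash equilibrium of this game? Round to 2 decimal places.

Player j's private return per contributed unit is 3.5 × (j's share). Contributing is weakly dominant for j when that share is at least 1/3.5 = 0.2857, and contributing 0 is dominant otherwise.
The shares above 0.2857 belong to Cora and Yuki, contributing 38 each; the remaining 3 contribute 0. Total contributed: 76.
Hana keeps 38 and receives 3.5 × 76 × 2/17 = 31.29 from the canal-maintenance pool, for a payoff of 69.29.

69.29 labor-hours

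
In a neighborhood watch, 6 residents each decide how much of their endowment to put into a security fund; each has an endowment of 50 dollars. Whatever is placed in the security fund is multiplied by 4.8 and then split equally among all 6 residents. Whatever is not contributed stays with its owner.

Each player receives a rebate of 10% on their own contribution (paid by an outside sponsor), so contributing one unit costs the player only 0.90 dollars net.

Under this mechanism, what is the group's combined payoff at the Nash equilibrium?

300.00 dollars

With the mechanism, a contributed unit returns (4.8/6) / 0.90 = 0.8889 per unit of net cost — still below 1 — so contributing 0 remains dominant for every player.
Everyone keeps their endowment and the group total is 6 × 50 = 300.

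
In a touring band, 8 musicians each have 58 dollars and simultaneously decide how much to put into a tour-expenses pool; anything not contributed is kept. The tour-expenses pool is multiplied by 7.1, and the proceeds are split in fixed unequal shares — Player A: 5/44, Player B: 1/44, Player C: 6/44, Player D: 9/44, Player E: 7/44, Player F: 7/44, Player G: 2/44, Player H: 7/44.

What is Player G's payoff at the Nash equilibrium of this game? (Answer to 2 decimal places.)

132.87 dollars

Each unit j contributes comes back to j as 7.1 × (j's share), so j prefers to contribute only if that share exceeds 1/7.1 = 0.1408; otherwise keeping the unit dominates.
Player D, Player E, Player F and Player H are above the threshold, contributing 58 each; the remaining 4 contribute 0. Total contributed: 232.
Player G keeps 58 and receives 7.1 × 232 × 2/44 = 74.87 from the tour-expenses pool, for a payoff of 132.87.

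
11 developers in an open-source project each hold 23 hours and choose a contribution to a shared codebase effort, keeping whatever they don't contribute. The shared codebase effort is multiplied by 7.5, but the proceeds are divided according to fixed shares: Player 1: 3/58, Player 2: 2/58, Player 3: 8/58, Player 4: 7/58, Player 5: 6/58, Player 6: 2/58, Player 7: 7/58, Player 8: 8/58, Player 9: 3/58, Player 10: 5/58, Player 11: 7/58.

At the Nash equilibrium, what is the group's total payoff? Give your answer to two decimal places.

Player j's private return per contributed unit is 7.5 × (j's share). Contributing is weakly dominant for j when that share is at least 1/7.5 = 0.1333, and contributing 0 is dominant otherwise.
Player 3 and Player 8 are above the threshold, contributing 23 each; the remaining 9 contribute 0. Total contributed: 46.
The shared codebase effort pays out 7.5 × 46 = 345.00 in total (split across the unequal shares, but the aggregate is all that matters for the group sum).
The 9 free-riders keep 23 each, adding 207. Group total = 207 + 345.00 = 552.00.

552.00 hours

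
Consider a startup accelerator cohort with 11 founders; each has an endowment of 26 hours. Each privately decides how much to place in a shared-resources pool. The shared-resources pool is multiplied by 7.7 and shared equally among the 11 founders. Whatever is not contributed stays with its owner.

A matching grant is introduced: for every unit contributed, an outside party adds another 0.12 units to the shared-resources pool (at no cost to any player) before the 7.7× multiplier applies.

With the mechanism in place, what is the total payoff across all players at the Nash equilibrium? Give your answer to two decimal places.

286.00 hours

With the mechanism, a contributed unit returns 7.7 × 1.12 / 11 = 0.7840 per unit of net cost — still below 1 — so contributing 0 remains dominant for every player.
At the Nash equilibrium no one contributes; group total payoff = 11 × 26 = 286.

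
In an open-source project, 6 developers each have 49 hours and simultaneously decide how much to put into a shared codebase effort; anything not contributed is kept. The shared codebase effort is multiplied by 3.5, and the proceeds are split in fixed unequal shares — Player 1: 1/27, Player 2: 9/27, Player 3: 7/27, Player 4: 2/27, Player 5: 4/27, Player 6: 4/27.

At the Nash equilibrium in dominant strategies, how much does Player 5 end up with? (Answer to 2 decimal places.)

A player with share s gets back 3.5·s per unit contributed, so full contribution is dominant for anyone with s > 1/3.5 = 0.2857 and zero contribution is dominant for anyone below.
Player 2 alone (share 9/27) is above the threshold, contributing 49; the remaining 5 contribute 0. Total contributed: 49.
Player 5 keeps 49 and receives 3.5 × 49 × 4/27 = 25.41 from the shared codebase effort, for a payoff of 74.41.

74.41 hours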